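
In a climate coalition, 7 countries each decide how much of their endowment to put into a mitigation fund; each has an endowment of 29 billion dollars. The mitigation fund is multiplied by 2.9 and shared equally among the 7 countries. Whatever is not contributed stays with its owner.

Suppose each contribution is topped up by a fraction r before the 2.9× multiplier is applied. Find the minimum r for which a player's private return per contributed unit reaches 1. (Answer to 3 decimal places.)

With matching at rate r, one contributed unit becomes (1 + r) in the mitigation fund and returns 2.9 × (1 + r) / 7 to the contributor.
Setting this equal to 1: 1 + r = 7/2.9 = 2.4138.
So the minimum matching rate is r = 2.4138 − 1 = 1.414.

1.414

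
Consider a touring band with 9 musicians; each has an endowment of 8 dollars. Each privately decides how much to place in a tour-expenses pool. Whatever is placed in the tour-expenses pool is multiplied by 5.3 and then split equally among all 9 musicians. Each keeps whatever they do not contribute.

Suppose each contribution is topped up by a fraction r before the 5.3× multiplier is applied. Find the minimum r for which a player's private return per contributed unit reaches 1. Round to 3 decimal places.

0.698

With matching at rate r, one contributed unit becomes (1 + r) in the tour-expenses pool and returns 5.3 × (1 + r) / 9 to the contributor.
Setting this equal to 1: 1 + r = 9/5.3 = 1.6981.
So the minimum matching rate is r = 1.6981 − 1 = 0.698.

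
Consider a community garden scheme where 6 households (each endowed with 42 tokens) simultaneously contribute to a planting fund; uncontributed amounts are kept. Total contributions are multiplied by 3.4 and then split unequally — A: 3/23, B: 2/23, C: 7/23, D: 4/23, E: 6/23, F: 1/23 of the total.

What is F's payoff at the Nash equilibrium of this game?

Each unit j contributes comes back to j as 3.4 × (j's share), so j prefers to contribute only if that share exceeds 1/3.4 = 0.2941; otherwise keeping the unit dominates.
Only C (7/23) clears that bar, contributing 42; the remaining 5 contribute 0. Total contributed: 42.
F keeps 42 and receives 3.4 × 42 × 1/23 = 6.21 from the planting fund, for a payoff of 48.21.

48.21 tokens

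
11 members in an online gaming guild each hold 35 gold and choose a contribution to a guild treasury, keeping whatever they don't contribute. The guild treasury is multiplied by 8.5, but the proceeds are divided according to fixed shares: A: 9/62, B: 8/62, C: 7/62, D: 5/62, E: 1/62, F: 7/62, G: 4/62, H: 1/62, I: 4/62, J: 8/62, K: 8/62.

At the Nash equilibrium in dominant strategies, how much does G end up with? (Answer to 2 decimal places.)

A player with share s gets back 8.5·s per unit contributed, so full contribution is dominant for anyone with s > 1/8.5 = 0.1176 and zero contribution is dominant for anyone below.
A, B, J and K are above the threshold, contributing 35 each; the remaining 7 contribute 0. Total contributed: 140.
G keeps 35 and receives 8.5 × 140 × 4/62 = 76.77 from the guild treasury, for a payoff of 111.77.

111.77 gold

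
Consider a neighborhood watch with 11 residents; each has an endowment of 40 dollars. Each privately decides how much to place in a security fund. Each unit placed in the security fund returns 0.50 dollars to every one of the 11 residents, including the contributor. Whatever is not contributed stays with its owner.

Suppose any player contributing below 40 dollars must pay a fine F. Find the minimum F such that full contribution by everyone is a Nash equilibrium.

Given the others contribute fully, the best deviation is to contribute 0 (any partial contribution still incurs the fine and gives up units whose private return 0.50 is below 1).
Deviating from 40 to 0 saves 40 dollars but forfeits the deviator's share of the drop in the security fund: 0.50 × 40 = 20.00.
So the deviation gain is 40 − 20.00 = 20.00, and the fine must be at least 20.00 dollars to wipe it out.

20.00 dollars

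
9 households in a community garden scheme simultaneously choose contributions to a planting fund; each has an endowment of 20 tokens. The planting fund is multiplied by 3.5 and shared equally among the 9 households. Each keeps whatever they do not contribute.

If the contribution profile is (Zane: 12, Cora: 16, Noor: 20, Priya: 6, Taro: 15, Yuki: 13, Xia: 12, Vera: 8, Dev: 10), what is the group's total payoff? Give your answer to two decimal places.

Total contributed: 12 + 16 + 20 + 6 + 15 + 13 + 12 + 8 + 10 = 112; total kept: 9 × 20 − 112 = 68.
The planting fund pays out 3.5 × 112 = 392.00 in aggregate.
Group total = 68 + 392.00 = 460.00.

460.00 tokens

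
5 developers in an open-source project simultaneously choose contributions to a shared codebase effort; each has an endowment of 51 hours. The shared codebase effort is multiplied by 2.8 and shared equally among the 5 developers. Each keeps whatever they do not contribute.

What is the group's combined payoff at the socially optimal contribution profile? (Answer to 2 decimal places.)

Each contributed unit returns 2.800 to the group as a whole (0.5600 to each of 5 players), which exceeds 1, so the social optimum is full contribution: group total = 2.800 × 255 = 714.00.

714.00 hours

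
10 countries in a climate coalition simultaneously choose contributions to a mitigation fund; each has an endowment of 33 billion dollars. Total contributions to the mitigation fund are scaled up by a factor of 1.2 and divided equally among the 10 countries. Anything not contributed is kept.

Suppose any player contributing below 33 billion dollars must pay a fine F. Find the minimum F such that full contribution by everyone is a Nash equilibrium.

29.04 billion dollars

Given the others contribute fully, the best deviation is to contribute 0 (any partial contribution still incurs the fine and gives up units whose private return 0.1200 is below 1).
Deviating from 33 to 0 saves 33 billion dollars but forfeits the deviator's share of the drop in the mitigation fund: 1.2/10 × 33 = 3.96.
So the deviation gain is 33 − 3.96 = 29.04, and the fine must be at least 29.04 billion dollars to wipe it out.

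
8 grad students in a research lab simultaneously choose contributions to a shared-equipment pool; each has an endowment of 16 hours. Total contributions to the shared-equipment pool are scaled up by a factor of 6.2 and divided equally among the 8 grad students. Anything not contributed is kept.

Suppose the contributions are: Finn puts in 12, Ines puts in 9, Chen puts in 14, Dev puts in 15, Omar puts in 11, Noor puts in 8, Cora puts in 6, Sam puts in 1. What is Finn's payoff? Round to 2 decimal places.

62.90 hours

Total contributed: 12 + 9 + 14 + 15 + 11 + 8 + 6 + 1 = 76.
Each receives 6.2 × 76 / 8 = 58.90 from the shared-equipment pool.
Finn keeps 16 − 12 = 4, so Finn's payoff is 4 + 58.90 = 62.90.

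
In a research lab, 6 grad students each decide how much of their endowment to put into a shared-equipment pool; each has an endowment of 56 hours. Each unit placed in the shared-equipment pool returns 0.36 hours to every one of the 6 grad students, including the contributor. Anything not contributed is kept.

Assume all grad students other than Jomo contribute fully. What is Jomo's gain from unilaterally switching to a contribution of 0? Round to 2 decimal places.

Switching from a contribution of 56 to 0 lets Jomo keep an extra 56 hours, but lowers the shared-equipment pool by 56, which costs Jomo their own share of that drop: 0.36 × 56 = 20.16.
Net gain = 56 − 20.16 = 35.84. The private return per contributed unit (0.36) is below 1, so free-riding is indeed the best response regardless of what the others do.

35.84 hours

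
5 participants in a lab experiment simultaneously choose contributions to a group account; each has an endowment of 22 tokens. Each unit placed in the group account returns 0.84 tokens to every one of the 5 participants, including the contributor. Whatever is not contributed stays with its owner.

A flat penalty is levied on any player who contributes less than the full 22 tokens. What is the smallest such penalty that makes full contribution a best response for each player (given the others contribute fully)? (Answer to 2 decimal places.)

Given the others contribute fully, the best deviation is to contribute 0 (any partial contribution still incurs the fine and gives up units whose private return 0.84 is below 1).
Deviating from 22 to 0 saves 22 tokens but forfeits the deviator's share of the drop in the group account: 0.84 × 22 = 18.48.
So the deviation gain is 22 − 18.48 = 3.52, and the fine must be at least 3.52 tokens to wipe it out.

3.52 tokens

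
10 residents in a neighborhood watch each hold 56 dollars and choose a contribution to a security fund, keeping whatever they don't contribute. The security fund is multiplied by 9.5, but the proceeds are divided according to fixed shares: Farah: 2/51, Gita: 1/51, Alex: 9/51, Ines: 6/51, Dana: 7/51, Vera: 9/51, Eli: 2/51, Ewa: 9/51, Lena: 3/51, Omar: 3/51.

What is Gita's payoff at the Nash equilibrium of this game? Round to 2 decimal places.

A player with share s gets back 9.5·s per unit contributed, so full contribution is dominant for anyone with s > 1/9.5 = 0.1053 and zero contribution is dominant for anyone below.
The shares above 0.1053 belong to Alex, Ines, Dana, Vera and Ewa, contributing 56 each; the remaining 5 contribute 0. Total contributed: 280.
Gita keeps 56 and receives 9.5 × 280 × 1/51 = 52.16 from the security fund, for a payoff of 108.16.

108.16 dollars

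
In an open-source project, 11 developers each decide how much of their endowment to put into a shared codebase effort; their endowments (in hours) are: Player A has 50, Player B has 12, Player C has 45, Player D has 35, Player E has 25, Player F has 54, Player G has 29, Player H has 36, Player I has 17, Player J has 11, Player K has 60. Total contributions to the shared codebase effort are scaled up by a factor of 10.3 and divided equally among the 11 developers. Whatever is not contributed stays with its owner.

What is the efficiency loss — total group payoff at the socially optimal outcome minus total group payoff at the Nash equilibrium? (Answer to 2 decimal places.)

The private return per contributed unit is 10.3/11 = 0.9364 < 1 for every player regardless of endowment, so the Nash equilibrium is zero contribution and the group total is Σ E_j = 50 + 12 + 45 + 35 + 25 + 54 + 29 + 36 + 17 + 11 + 60 = 374.
Each contributed unit returns 10.300 to the group, so the social optimum is full contribution by everyone: group total = 10.300 × 374 = 3852.20.
Efficiency loss = (10.300 − 1) × 374 = 3478.20.

3478.20 hours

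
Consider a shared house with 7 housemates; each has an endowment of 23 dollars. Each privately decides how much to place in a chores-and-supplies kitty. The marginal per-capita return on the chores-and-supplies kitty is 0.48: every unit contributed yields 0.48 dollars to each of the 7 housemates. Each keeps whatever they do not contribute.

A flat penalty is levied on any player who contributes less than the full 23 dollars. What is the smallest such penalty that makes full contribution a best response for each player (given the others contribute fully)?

11.96 dollars

Given the others contribute fully, the best deviation is to contribute 0 (any partial contribution still incurs the fine and gives up units whose private return 0.48 is below 1).
Deviating from 23 to 0 saves 23 dollars but forfeits the deviator's share of the drop in the chores-and-supplies kitty: 0.48 × 23 = 11.04.
So the deviation gain is 23 − 11.04 = 11.96, and the fine must be at least 11.96 dollars to wipe it out.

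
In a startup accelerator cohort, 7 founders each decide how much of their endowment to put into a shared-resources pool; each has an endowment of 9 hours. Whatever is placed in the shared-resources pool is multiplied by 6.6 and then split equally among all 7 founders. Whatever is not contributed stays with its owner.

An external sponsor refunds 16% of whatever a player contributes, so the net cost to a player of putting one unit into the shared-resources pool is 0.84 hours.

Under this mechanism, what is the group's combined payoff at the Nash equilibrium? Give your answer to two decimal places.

425.88 hours

Under the mechanism each unit contributed yields (6.6/7) / 0.84 = 1.1224 back to its contributor per unit of net cost, which exceeds 1, making full contribution the dominant choice for everyone.
So the Nash equilibrium is full contribution by all 7; the group earns 7 × (9 × 0.16 + 6.6 × 9) = 425.88.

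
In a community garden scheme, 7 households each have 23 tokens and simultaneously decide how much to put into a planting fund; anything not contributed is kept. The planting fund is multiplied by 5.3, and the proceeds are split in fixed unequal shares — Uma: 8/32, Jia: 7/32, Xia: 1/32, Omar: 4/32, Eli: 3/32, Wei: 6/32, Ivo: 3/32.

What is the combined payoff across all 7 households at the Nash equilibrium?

Player j's private return per contributed unit is 5.3 × (j's share). Contributing is weakly dominant for j when that share is at least 1/5.3 = 0.1887, and contributing 0 is dominant otherwise.
Uma and Jia are above the threshold, contributing 23 each; the remaining 5 contribute 0. Total contributed: 46.
The planting fund pays out 5.3 × 46 = 243.80 in total (split across the unequal shares, but the aggregate is all that matters for the group sum).
The 5 free-riders keep 23 each, adding 115. Group total = 115 + 243.80 = 358.80.

358.80 tokens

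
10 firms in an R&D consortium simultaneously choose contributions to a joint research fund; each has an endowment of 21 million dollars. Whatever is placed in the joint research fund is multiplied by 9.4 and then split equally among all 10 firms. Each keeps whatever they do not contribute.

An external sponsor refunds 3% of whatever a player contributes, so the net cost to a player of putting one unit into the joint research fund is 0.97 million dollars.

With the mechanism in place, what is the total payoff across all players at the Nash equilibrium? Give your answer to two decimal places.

210.00 million dollars

The effective private return is (9.4/10) / 0.97 = 0.9691, which is still under 1, so the mechanism doesn't change anyone's dominant strategy: zero contribution.
At the Nash equilibrium no one contributes; group total payoff = 10 × 21 = 210.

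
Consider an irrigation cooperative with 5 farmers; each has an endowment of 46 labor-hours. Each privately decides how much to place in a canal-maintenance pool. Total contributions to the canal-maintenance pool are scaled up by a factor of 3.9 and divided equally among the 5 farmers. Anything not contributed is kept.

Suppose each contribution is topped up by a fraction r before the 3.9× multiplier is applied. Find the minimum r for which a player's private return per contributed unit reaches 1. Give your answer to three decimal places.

0.282

With matching at rate r, one contributed unit becomes (1 + r) in the canal-maintenance pool and returns 3.9 × (1 + r) / 5 to the contributor.
Setting this equal to 1: 1 + r = 5/3.9 = 1.2821.
So the minimum matching rate is r = 1.2821 − 1 = 0.282.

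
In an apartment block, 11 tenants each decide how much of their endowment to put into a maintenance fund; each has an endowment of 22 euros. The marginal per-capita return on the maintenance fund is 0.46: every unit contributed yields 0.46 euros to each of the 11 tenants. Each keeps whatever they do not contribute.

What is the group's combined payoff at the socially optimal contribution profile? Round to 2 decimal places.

1224.52 euros

Each contributed unit returns 5.060 to the group as a whole (0.46 to each of 11 players), which exceeds 1, so the social optimum is full contribution: group total = 5.060 × 242 = 1224.52.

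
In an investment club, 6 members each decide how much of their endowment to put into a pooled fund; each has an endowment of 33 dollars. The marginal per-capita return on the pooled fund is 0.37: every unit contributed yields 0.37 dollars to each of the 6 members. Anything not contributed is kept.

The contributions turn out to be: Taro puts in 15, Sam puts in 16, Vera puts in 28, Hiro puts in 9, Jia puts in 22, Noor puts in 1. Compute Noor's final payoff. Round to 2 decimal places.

65.67 dollars

Total contributed: 15 + 16 + 28 + 9 + 22 + 1 = 91.
Each receives 0.37 × 91 = 33.67 from the pooled fund.
Noor keeps 33 − 1 = 32, so Noor's payoff is 32 + 33.67 = 65.67.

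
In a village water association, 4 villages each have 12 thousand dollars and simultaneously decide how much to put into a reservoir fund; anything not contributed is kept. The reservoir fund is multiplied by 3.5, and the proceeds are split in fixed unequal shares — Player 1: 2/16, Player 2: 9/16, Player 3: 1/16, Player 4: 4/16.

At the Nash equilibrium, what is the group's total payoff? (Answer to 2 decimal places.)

Each unit j contributes comes back to j as 3.5 × (j's share), so j prefers to contribute only if that share exceeds 1/3.5 = 0.2857; otherwise keeping the unit dominates.
Player 2 alone (share 9/16) is above the threshold, contributing 12; the remaining 3 contribute 0. Total contributed: 12.
The reservoir fund pays out 3.5 × 12 = 42.00 in total (split across the unequal shares, but the aggregate is all that matters for the group sum).
The 3 free-riders keep 12 each, adding 36. Group total = 36 + 42.00 = 78.00.

78.00 thousand dollars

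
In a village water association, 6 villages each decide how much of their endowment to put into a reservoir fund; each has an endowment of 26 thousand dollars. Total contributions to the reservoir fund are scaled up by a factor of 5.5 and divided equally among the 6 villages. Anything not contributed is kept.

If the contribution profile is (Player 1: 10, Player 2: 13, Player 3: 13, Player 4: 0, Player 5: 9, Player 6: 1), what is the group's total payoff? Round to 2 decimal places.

363.00 thousand dollars

Total contributed: 10 + 13 + 13 + 0 + 9 + 1 = 46; total kept: 6 × 26 − 46 = 110.
The reservoir fund pays out 5.5 × 46 = 253.00 in aggregate.
Group total = 110 + 253.00 = 363.00.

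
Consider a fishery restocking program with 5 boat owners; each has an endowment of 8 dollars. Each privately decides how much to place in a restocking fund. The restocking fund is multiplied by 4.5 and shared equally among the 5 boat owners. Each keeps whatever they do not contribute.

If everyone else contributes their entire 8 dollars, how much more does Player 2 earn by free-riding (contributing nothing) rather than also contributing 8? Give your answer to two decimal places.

Switching from a contribution of 8 to 0 lets Player 2 keep an extra 8 dollars, but lowers the restocking fund by 8, which costs Player 2 their own share of that drop: 4.5/5 × 8 = 7.20.
Net gain = 8 − 7.20 = 0.80. The private return per contributed unit (0.9000) is below 1, so free-riding is indeed the best response regardless of what the others do.

0.80 dollars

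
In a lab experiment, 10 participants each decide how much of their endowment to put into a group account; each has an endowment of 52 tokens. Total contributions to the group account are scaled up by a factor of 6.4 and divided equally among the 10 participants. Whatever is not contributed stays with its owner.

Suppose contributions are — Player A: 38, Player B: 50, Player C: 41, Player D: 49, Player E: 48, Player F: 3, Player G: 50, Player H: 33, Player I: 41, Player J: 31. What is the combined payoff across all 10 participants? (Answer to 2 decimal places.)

Total contributed: 38 + 50 + 41 + 49 + 48 + 3 + 50 + 33 + 41 + 31 = 384; total kept: 10 × 52 − 384 = 136.
The group account pays out 6.4 × 384 = 2457.60 in aggregate.
Group total = 136 + 2457.60 = 2593.60.

2593.60 tokens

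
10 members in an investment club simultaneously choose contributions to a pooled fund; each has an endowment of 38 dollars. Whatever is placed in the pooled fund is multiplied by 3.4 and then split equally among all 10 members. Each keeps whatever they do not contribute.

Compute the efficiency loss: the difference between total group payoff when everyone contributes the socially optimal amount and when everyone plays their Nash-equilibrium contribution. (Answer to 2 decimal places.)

912.00 dollars

Each contributed unit returns 3.4/10 = 0.3400 to its contributor — below 1 — so contributing 0 is dominant for every player. At the Nash equilibrium everyone keeps their 38, and the group total is 10 × 38 = 380.
Each contributed unit returns 3.400 to the group as a whole (0.3400 to each of 10 players), which exceeds 1, so the social optimum is full contribution: group total = 3.400 × 380 = 1292.00.
Efficiency loss = 1292.00 − 380 = 912.00.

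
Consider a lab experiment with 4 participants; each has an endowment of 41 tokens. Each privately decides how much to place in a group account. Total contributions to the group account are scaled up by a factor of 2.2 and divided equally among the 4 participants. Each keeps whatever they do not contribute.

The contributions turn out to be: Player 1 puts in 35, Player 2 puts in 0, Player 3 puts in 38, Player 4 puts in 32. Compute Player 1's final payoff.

Total contributed: 35 + 0 + 38 + 32 = 105.
Each receives 2.2 × 105 / 4 = 57.75 from the group account.
Player 1 keeps 41 − 35 = 6, so Player 1's payoff is 6 + 57.75 = 63.75.

63.75 tokens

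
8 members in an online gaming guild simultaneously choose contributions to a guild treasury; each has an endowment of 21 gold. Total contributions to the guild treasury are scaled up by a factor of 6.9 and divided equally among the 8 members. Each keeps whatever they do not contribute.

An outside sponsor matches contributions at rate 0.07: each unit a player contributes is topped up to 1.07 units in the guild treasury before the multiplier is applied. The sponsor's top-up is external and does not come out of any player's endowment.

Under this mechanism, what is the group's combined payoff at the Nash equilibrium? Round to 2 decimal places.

168.00 gold

With the mechanism, a contributed unit returns 6.9 × 1.07 / 8 = 0.9229 per unit of net cost — still below 1 — so contributing 0 remains dominant for every player.
At the Nash equilibrium no one contributes; group total payoff = 8 × 21 = 168.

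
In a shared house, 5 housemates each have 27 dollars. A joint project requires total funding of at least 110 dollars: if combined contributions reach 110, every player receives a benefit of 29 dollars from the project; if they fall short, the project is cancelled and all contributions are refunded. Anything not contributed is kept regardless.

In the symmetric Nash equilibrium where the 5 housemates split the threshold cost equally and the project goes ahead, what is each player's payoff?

Equal share of the threshold: 110/5 = 22.
At this profile no one gains by cutting their contribution: any cut drops the total below 110, the project is cancelled, contributions are refunded, and the deviator ends with 27, which is less than 27 − 22 + 29 = 34. Contributing more than 22 just wastes the excess. So contributing exactly 22 is a best response.
Each player's payoff: 27 − 22 + 29 = 34.

34 dollars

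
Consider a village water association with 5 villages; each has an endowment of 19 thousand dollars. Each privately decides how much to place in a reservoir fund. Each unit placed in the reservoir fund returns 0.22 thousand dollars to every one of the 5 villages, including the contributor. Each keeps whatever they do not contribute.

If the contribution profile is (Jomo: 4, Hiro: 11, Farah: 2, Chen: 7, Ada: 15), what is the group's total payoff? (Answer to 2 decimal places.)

Total contributed: 4 + 11 + 2 + 7 + 15 = 39; total kept: 5 × 19 − 39 = 56.
The reservoir fund pays out 0.22 × 5 × 39 = 42.90 in aggregate.
Group total = 56 + 42.90 = 98.90.

98.90 thousand dollars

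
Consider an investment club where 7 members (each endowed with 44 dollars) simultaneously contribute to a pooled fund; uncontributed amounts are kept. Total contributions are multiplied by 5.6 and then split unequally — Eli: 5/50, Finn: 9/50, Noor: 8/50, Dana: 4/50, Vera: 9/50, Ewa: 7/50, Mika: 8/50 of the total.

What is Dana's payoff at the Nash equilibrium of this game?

83.42 dollars

For player j, contributing a unit is worthwhile iff 5.6 × (j's share) ≥ 1, i.e. iff j's share is at least 0.1786.
Finn and Vera are above the threshold, contributing 44 each; the remaining 5 contribute 0. Total contributed: 88.
Dana keeps 44 and receives 5.6 × 88 × 4/50 = 39.42 from the pooled fund, for a payoff of 83.42.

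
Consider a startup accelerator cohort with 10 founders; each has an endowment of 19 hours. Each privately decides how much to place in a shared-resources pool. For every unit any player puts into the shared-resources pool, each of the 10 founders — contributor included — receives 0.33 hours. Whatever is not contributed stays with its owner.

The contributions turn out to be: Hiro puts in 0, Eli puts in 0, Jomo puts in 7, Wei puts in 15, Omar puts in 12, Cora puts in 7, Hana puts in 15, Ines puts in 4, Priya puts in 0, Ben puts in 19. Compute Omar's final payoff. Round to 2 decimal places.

33.07 hours

Total contributed: 0 + 0 + 7 + 15 + 12 + 7 + 15 + 4 + 0 + 19 = 79.
Each receives 0.33 × 79 = 26.07 from the shared-resources pool.
Omar keeps 19 − 12 = 7, so Omar's payoff is 7 + 26.07 = 33.07.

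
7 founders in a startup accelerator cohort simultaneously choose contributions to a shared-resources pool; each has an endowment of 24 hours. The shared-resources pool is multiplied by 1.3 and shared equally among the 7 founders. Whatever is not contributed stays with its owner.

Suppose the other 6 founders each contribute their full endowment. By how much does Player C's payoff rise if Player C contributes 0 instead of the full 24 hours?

19.54 hours

Switching from a contribution of 24 to 0 lets Player C keep an extra 24 hours, but lowers the shared-resources pool by 24, which costs Player C their own share of that drop: 1.3/7 × 24 = 4.46.
Net gain = 24 − 4.46 = 19.54. The private return per contributed unit (0.1857) is below 1, so free-riding is indeed the best response regardless of what the others do.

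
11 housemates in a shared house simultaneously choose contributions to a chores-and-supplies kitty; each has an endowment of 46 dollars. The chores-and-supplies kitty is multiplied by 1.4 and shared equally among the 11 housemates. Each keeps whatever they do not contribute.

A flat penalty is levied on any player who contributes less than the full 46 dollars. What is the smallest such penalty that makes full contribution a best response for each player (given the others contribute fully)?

40.15 dollars

Given the others contribute fully, the best deviation is to contribute 0 (any partial contribution still incurs the fine and gives up units whose private return 0.1273 is below 1).
Deviating from 46 to 0 saves 46 dollars but forfeits the deviator's share of the drop in the chores-and-supplies kitty: 1.4/11 × 46 = 5.85.
So the deviation gain is 46 − 5.85 = 40.15, and the fine must be at least 40.15 dollars to wipe it out.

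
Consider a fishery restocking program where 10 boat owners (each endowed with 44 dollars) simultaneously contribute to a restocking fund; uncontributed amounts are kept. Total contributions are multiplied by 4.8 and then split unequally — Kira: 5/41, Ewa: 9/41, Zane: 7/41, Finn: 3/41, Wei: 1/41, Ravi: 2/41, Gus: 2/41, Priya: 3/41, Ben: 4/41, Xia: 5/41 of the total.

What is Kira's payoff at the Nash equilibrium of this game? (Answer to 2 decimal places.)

For player j, contributing a unit is worthwhile iff 4.8 × (j's share) ≥ 1, i.e. iff j's share is at least 0.2083.
Ewa alone (share 9/41) is above the threshold, contributing 44; the remaining 9 contribute 0. Total contributed: 44.
Kira keeps 44 and receives 4.8 × 44 × 5/41 = 25.76 from the restocking fund, for a payoff of 69.76.

69.76 dollars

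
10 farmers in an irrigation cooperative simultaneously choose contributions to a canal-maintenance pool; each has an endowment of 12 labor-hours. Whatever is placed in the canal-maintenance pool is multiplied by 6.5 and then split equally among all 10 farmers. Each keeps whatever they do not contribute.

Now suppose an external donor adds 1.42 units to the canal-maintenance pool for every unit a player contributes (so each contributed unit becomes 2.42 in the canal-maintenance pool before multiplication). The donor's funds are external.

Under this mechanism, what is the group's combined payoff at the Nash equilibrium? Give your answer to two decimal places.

The effective private return per unit is now 6.5 × 2.42 / 10 = 1.5730 > 1, so every player's dominant strategy flips to full contribution.
So the Nash equilibrium is full contribution by all 10; the group earns 6.5 × 2.42 × 120 = 1887.60.

1887.60 labor-hours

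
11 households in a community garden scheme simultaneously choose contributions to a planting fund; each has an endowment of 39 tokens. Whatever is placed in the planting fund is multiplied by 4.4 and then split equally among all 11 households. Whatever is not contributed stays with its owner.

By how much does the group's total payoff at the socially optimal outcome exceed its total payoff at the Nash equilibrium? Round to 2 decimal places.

1458.60 tokens

Each contributed unit returns 4.4/11 = 0.4000 to its contributor — below 1 — so contributing 0 is dominant for every player. At the Nash equilibrium everyone keeps their 39, and the group total is 11 × 39 = 429.
Each contributed unit returns 4.400 to the group as a whole (0.4000 to each of 11 players), which exceeds 1, so the social optimum is full contribution: group total = 4.400 × 429 = 1887.60.
Efficiency loss = 1887.60 − 429 = 1458.60.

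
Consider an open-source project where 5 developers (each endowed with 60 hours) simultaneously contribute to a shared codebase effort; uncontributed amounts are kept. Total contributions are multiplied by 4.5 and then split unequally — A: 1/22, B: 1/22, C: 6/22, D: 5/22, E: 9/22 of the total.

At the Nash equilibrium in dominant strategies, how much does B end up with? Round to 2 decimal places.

For player j, contributing a unit is worthwhile iff 4.5 × (j's share) ≥ 1, i.e. iff j's share is at least 0.2222.
C, D and E are above the threshold, contributing 60 each; the remaining 2 contribute 0. Total contributed: 180.
B keeps 60 and receives 4.5 × 180 × 1/22 = 36.82 from the shared codebase effort, for a payoff of 96.82.

96.82 hours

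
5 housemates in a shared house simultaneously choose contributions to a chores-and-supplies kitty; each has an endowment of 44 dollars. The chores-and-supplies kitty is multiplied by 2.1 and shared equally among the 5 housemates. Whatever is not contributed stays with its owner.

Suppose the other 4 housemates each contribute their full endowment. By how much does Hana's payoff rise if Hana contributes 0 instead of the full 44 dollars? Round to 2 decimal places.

25.52 dollars

Switching from a contribution of 44 to 0 lets Hana keep an extra 44 dollars, but lowers the chores-and-supplies kitty by 44, which costs Hana their own share of that drop: 2.1/5 × 44 = 18.48.
Net gain = 44 − 18.48 = 25.52. The private return per contributed unit (0.4200) is below 1, so free-riding is indeed the best response regardless of what the others do.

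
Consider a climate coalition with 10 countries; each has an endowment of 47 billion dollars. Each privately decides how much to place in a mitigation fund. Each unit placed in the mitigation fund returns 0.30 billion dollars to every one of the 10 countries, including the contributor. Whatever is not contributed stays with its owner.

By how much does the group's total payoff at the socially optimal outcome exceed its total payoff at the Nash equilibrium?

940.00 billion dollars

The private return per contributed unit is 0.30 < 1, so contributing 0 is dominant for every player. At the Nash equilibrium everyone keeps their 47, and the group total is 10 × 47 = 470.
Each contributed unit returns 3.000 to the group as a whole (0.30 to each of 10 players), which exceeds 1, so the social optimum is full contribution: group total = 3.000 × 470 = 1410.00.
Efficiency loss = 1410.00 − 470 = 940.00.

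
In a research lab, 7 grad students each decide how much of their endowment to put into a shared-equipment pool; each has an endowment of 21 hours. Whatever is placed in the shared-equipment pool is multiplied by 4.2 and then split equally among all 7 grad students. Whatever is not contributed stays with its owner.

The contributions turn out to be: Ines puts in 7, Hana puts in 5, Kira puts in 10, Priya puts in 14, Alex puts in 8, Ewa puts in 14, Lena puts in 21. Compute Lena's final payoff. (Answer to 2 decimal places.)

47.40 hours

Total contributed: 7 + 5 + 10 + 14 + 8 + 14 + 21 = 79.
Each receives 4.2 × 79 / 7 = 47.40 from the shared-equipment pool.
Lena keeps 21 − 21 = 0, so Lena's payoff is 0 + 47.40 = 47.40.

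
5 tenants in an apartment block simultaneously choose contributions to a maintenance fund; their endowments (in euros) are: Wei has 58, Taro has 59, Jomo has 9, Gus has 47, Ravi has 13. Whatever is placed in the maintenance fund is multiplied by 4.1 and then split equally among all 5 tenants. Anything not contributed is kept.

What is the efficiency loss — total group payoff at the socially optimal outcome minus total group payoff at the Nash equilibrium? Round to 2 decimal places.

576.60 euros

The private return per contributed unit is 4.1/5 = 0.8200 < 1 for every player regardless of endowment, so the Nash equilibrium is zero contribution and the group total is Σ E_j = 58 + 59 + 9 + 47 + 13 = 186.
Each contributed unit returns 4.100 to the group, so the social optimum is full contribution by everyone: group total = 4.100 × 186 = 762.60.
Efficiency loss = (4.100 − 1) × 186 = 576.60.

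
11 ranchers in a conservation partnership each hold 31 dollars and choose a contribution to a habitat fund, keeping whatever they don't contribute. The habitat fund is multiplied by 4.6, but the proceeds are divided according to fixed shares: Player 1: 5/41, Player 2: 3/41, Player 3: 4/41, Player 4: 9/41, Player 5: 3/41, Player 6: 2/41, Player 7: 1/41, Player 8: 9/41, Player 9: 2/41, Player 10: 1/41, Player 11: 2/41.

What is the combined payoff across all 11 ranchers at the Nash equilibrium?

564.20 dollars

Each unit j contributes comes back to j as 4.6 × (j's share), so j prefers to contribute only if that share exceeds 1/4.6 = 0.2174; otherwise keeping the unit dominates.
Player 4 and Player 8 clear that bar, contributing 31 each; the remaining 9 contribute 0. Total contributed: 62.
The habitat fund pays out 4.6 × 62 = 285.20 in total (split across the unequal shares, but the aggregate is all that matters for the group sum).
The 9 free-riders keep 31 each, adding 279. Group total = 279 + 285.20 = 564.20.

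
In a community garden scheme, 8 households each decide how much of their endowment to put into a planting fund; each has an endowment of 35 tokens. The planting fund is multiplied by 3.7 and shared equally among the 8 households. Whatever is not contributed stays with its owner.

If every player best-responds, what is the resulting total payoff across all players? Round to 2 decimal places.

Each contributed unit returns 3.7/8 = 0.4625 to its contributor — below 1 — so contributing 0 is dominant for every player. At the Nash equilibrium everyone keeps their 35, and the group total is 8 × 35 = 280.

280.00 tokens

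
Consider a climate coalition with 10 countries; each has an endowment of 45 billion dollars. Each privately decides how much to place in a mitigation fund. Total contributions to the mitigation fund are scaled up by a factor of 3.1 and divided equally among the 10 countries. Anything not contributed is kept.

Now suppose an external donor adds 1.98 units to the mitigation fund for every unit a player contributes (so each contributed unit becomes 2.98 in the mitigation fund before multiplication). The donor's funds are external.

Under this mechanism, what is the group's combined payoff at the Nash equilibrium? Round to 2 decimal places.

With the mechanism, a contributed unit returns 3.1 × 2.98 / 10 = 0.9238 per unit of net cost — still below 1 — so contributing 0 remains dominant for every player.
At the Nash equilibrium no one contributes; group total payoff = 10 × 45 = 450.

450.00 billion dollars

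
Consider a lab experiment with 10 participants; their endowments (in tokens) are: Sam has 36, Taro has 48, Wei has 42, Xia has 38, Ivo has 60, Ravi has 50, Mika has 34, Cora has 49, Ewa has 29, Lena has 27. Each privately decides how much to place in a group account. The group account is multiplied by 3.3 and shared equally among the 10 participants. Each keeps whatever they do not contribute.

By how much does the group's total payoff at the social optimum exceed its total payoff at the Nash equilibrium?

949.90 tokens

The private return per contributed unit is 3.3/10 = 0.3300 < 1 for every player regardless of endowment, so the Nash equilibrium is zero contribution and the group total is Σ E_j = 36 + 48 + 42 + 38 + 60 + 50 + 34 + 49 + 29 + 27 = 413.
Each contributed unit returns 3.300 to the group, so the social optimum is full contribution by everyone: group total = 3.300 × 413 = 1362.90.
Efficiency loss = (3.300 − 1) × 413 = 949.90.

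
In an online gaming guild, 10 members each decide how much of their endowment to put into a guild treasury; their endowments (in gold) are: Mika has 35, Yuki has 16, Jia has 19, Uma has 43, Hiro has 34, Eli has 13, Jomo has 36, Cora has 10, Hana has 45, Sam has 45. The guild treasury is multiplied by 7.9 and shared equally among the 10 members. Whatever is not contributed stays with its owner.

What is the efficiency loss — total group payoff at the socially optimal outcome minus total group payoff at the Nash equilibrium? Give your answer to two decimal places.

2042.40 gold

The private return per contributed unit is 7.9/10 = 0.7900 < 1 for every player regardless of endowment, so the Nash equilibrium is zero contribution and the group total is Σ E_j = 35 + 16 + 19 + 43 + 34 + 13 + 36 + 10 + 45 + 45 = 296.
Each contributed unit returns 7.900 to the group, so the social optimum is full contribution by everyone: group total = 7.900 × 296 = 2338.40.
Efficiency loss = (7.900 − 1) × 296 = 2042.40.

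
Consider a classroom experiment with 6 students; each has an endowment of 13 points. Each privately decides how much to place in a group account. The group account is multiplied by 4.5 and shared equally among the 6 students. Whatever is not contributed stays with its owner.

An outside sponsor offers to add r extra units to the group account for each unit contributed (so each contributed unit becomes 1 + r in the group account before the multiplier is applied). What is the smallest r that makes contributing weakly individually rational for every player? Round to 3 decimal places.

With matching at rate r, one contributed unit becomes (1 + r) in the group account and returns 4.5 × (1 + r) / 6 to the contributor.
Setting this equal to 1: 1 + r = 6/4.5 = 1.3333.
So the minimum matching rate is r = 1.3333 − 1 = 0.333.

0.333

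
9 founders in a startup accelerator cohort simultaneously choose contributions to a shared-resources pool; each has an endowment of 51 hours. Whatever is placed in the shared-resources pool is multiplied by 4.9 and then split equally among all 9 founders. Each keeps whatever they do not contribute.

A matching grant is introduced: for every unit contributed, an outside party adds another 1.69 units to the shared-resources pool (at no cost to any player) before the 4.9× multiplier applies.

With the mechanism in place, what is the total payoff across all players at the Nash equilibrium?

6050.08 hours

The effective private return per unit is now 4.9 × 2.69 / 9 = 1.4646 > 1, so every player's dominant strategy flips to full contribution.
So the Nash equilibrium is full contribution by all 9; the group earns 4.9 × 2.69 × 459 = 6050.08.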